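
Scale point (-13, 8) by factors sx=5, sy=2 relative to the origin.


Scaling: (x*sx, y*sy) = (-13*5, 8*2) = (-65, 16)

(-65, 16)


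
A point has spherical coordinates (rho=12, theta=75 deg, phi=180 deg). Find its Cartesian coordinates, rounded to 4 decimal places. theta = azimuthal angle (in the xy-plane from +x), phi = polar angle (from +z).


x = 12 * sin(180) * cos(75) = 0
y = 12 * sin(180) * sin(75) = 0
z = 12 * cos(180) = -12

(0, 0, -12)


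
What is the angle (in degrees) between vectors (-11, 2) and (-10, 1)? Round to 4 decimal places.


dot = -11*-10 + 2*1 = 112
|u| = 11.1803, |v| = 10.0499
cos(angle) = 0.9968
angle = 4.5943 degrees

4.5943 degrees


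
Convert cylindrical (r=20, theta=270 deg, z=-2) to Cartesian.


x = 20 * cos(270) = 0
y = 20 * sin(270) = -20
z = -2

(0, -20, -2)


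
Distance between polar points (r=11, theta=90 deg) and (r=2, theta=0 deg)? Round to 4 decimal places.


d = sqrt(r1^2 + r2^2 - 2*r1*r2*cos(t2-t1))
d = sqrt(11^2 + 2^2 - 2*11*2*cos(0-90)) = 11.1803

11.1803


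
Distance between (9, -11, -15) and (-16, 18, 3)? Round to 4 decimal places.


d = sqrt((-16-9)^2 + (18--11)^2 + (3--15)^2) = 42.3084

42.3084


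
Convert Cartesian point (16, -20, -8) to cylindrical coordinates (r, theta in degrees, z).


r = sqrt(16^2 + (-20)^2) = 25.6125
theta = atan2(-20, 16) = 308.6598 deg
z = -8

r = 25.6125, theta = 308.6598 deg, z = -8


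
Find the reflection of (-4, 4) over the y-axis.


Reflection across y-axis: (x, y) -> (-x, y)
(-4, 4) -> (4, 4)

(4, 4)


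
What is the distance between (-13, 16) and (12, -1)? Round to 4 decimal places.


d = sqrt((12--13)^2 + (-1-16)^2) = 30.2324

30.2324


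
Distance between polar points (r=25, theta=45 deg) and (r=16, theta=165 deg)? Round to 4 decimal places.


d = sqrt(r1^2 + r2^2 - 2*r1*r2*cos(t2-t1))
d = sqrt(25^2 + 16^2 - 2*25*16*cos(165-45)) = 35.7911

35.7911


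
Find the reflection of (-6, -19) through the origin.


Reflection through origin: (x, y) -> (-x, -y)
(-6, -19) -> (6, 19)

(6, 19)


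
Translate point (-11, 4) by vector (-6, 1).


Translation: (x+dx, y+dy) = (-11+-6, 4+1) = (-17, 5)

(-17, 5)


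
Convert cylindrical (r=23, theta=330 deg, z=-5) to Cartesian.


x = 23 * cos(330) = 19.9186
y = 23 * sin(330) = -11.5
z = -5

(19.9186, -11.5, -5)


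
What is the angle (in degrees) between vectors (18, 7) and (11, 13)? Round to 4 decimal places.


dot = 18*11 + 7*13 = 289
|u| = 19.3132, |v| = 17.0294
cos(angle) = 0.8787
angle = 28.5131 degrees

28.5131 degrees


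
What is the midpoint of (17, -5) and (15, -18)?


Midpoint = ((17+15)/2, (-5+-18)/2) = (16, -11.5)

(16, -11.5)


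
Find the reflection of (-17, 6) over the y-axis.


Reflection across y-axis: (x, y) -> (-x, y)
(-17, 6) -> (17, 6)

(17, 6)


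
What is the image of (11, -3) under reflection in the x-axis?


Reflection across x-axis: (x, y) -> (x, -y)
(11, -3) -> (11, 3)

(11, 3)


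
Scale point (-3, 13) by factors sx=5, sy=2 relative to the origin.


Scaling: (x*sx, y*sy) = (-3*5, 13*2) = (-15, 26)

(-15, 26)


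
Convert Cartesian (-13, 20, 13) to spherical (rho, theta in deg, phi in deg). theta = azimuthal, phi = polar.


rho = sqrt((-13)^2 + 20^2 + 13^2) = 27.1662
theta = atan2(20, -13) = 123.0239 deg
phi = acos(13/27.1662) = 61.4101 deg

rho = 27.1662, theta = 123.0239 deg, phi = 61.4101 deg


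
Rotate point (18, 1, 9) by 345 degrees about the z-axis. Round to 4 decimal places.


x' = 18*cos(345) - 1*sin(345) = 17.6455
y' = 18*sin(345) + 1*cos(345) = -3.6928
z' = 9

(17.6455, -3.6928, 9)


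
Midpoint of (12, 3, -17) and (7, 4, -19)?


Midpoint = ((12+7)/2, (3+4)/2, (-17+-19)/2) = (9.5, 3.5, -18)

(9.5, 3.5, -18)


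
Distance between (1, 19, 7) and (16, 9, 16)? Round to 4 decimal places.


d = sqrt((16-1)^2 + (9-19)^2 + (16-7)^2) = 20.1494

20.1494


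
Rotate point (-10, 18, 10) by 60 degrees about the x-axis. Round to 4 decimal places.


x' = -10
y' = 18*cos(60) - 10*sin(60) = 0.3397
z' = 18*sin(60) + 10*cos(60) = 20.5885

(-10, 0.3397, 20.5885)


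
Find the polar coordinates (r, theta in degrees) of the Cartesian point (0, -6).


r = sqrt(0^2 + (-6)^2) = 6
theta = atan2(-6, 0) = 270 degrees

r = 6, theta = 270 degrees


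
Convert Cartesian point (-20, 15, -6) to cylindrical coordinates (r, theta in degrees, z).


r = sqrt((-20)^2 + 15^2) = 25
theta = atan2(15, -20) = 143.1301 deg
z = -6

r = 25, theta = 143.1301 deg, z = -6


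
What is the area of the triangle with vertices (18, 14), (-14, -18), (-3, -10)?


Area = |x1(y2-y3) + x2(y3-y1) + x3(y1-y2)| / 2
= |18*(-18--10) + -14*(-10-14) + -3*(14--18)| / 2
= 48

48


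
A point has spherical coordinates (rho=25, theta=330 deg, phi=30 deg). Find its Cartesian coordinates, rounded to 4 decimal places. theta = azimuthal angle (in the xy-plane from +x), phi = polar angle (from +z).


x = 25 * sin(30) * cos(330) = 10.8253
y = 25 * sin(30) * sin(330) = -6.25
z = 25 * cos(30) = 21.6506

(10.8253, -6.25, 21.6506)


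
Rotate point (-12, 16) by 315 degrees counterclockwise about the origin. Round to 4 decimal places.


x' = -12*cos(315) - 16*sin(315) = 2.8284
y' = -12*sin(315) + 16*cos(315) = 19.799

(2.8284, 19.799)


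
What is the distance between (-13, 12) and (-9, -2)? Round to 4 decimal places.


d = sqrt((-9--13)^2 + (-2-12)^2) = 14.5602

14.5602


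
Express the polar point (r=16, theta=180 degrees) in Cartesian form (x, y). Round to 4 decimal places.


x = 16 * cos(180) = -16
y = 16 * sin(180) = 0

(-16, 0)


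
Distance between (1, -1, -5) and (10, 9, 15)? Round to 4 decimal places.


d = sqrt((10-1)^2 + (9--1)^2 + (15--5)^2) = 24.1039

24.1039


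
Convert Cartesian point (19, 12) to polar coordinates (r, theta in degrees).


r = sqrt(19^2 + 12^2) = 22.4722
theta = atan2(12, 19) = 32.2756 degrees

r = 22.4722, theta = 32.2756 degrees


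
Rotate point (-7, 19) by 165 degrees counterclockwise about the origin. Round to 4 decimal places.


x' = -7*cos(165) - 19*sin(165) = 1.8439
y' = -7*sin(165) + 19*cos(165) = -20.1643

(1.8439, -20.1643)


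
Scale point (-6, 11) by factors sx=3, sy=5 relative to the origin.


Scaling: (x*sx, y*sy) = (-6*3, 11*5) = (-18, 55)

(-18, 55)


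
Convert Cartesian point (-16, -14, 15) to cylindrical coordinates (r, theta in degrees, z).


r = sqrt((-16)^2 + (-14)^2) = 21.2603
theta = atan2(-14, -16) = 221.1859 deg
z = 15

r = 21.2603, theta = 221.1859 deg, z = 15


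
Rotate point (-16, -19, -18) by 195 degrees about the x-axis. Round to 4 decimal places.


x' = -16
y' = -19*cos(195) - -18*sin(195) = 13.6938
z' = -19*sin(195) + -18*cos(195) = 22.3042

(-16, 13.6938, 22.3042)


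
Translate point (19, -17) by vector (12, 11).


Translation: (x+dx, y+dy) = (19+12, -17+11) = (31, -6)

(31, -6)


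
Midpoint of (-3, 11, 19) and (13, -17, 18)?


Midpoint = ((-3+13)/2, (11+-17)/2, (19+18)/2) = (5, -3, 18.5)

(5, -3, 18.5)


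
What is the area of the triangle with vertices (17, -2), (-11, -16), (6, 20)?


Area = |x1(y2-y3) + x2(y3-y1) + x3(y1-y2)| / 2
= |17*(-16-20) + -11*(20--2) + 6*(-2--16)| / 2
= 385

385


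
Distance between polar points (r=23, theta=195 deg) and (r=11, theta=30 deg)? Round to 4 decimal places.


d = sqrt(r1^2 + r2^2 - 2*r1*r2*cos(t2-t1))
d = sqrt(23^2 + 11^2 - 2*23*11*cos(30-195)) = 33.7455

33.7455


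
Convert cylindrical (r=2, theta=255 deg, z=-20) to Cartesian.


x = 2 * cos(255) = -0.5176
y = 2 * sin(255) = -1.9319
z = -20

(-0.5176, -1.9319, -20)


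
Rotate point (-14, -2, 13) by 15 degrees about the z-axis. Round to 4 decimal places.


x' = -14*cos(15) - -2*sin(15) = -13.0053
y' = -14*sin(15) + -2*cos(15) = -5.5553
z' = 13

(-13.0053, -5.5553, 13)


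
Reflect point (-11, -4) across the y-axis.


Reflection across y-axis: (x, y) -> (-x, y)
(-11, -4) -> (11, -4)

(11, -4)


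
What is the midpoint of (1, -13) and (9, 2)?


Midpoint = ((1+9)/2, (-13+2)/2) = (5, -5.5)

(5, -5.5)


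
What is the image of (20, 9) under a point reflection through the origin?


Reflection through origin: (x, y) -> (-x, -y)
(20, 9) -> (-20, -9)

(-20, -9)


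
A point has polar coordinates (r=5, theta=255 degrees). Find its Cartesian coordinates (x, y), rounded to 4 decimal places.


x = 5 * cos(255) = -1.2941
y = 5 * sin(255) = -4.8296

(-1.2941, -4.8296)


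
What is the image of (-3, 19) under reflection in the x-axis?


Reflection across x-axis: (x, y) -> (x, -y)
(-3, 19) -> (-3, -19)

(-3, -19)


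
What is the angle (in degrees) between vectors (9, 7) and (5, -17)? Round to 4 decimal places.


dot = 9*5 + 7*-17 = -74
|u| = 11.4018, |v| = 17.72
cos(angle) = -0.3663
angle = 111.4854 degrees

111.4854 degrees


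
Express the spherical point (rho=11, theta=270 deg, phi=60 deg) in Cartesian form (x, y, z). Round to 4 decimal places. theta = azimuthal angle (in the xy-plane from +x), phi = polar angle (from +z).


x = 11 * sin(60) * cos(270) = 0
y = 11 * sin(60) * sin(270) = -9.5263
z = 11 * cos(60) = 5.5

(0, -9.5263, 5.5)


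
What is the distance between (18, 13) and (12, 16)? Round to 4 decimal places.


d = sqrt((12-18)^2 + (16-13)^2) = 6.7082

6.7082


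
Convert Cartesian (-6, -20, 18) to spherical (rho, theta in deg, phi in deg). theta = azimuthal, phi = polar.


rho = sqrt((-6)^2 + (-20)^2 + 18^2) = 27.5681
theta = atan2(-20, -6) = 253.3008 deg
phi = acos(18/27.5681) = 49.2372 deg

rho = 27.5681, theta = 253.3008 deg, phi = 49.2372 deg


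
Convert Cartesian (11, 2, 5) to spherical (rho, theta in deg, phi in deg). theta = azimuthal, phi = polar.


rho = sqrt(11^2 + 2^2 + 5^2) = 12.2474
theta = atan2(2, 11) = 10.3048 deg
phi = acos(5/12.2474) = 65.9052 deg

rho = 12.2474, theta = 10.3048 deg, phi = 65.9052 deg


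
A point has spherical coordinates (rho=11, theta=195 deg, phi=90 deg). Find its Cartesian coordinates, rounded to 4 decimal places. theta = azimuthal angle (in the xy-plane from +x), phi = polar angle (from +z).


x = 11 * sin(90) * cos(195) = -10.6252
y = 11 * sin(90) * sin(195) = -2.847
z = 11 * cos(90) = 0

(-10.6252, -2.847, 0)


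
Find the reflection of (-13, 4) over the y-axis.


Reflection across y-axis: (x, y) -> (-x, y)
(-13, 4) -> (13, 4)

(13, 4)


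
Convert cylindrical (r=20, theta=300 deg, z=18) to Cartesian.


x = 20 * cos(300) = 10
y = 20 * sin(300) = -17.3205
z = 18

(10, -17.3205, 18)


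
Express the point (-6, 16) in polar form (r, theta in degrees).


r = sqrt((-6)^2 + 16^2) = 17.088
theta = atan2(16, -6) = 110.556 degrees

r = 17.088, theta = 110.556 degrees


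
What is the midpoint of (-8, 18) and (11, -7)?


Midpoint = ((-8+11)/2, (18+-7)/2) = (1.5, 5.5)

(1.5, 5.5)


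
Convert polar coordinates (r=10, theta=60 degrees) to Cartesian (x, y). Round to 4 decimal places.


x = 10 * cos(60) = 5
y = 10 * sin(60) = 8.6603

(5, 8.6603)


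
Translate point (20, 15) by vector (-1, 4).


Translation: (x+dx, y+dy) = (20+-1, 15+4) = (19, 19)

(19, 19)


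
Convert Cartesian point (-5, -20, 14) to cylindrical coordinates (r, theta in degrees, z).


r = sqrt((-5)^2 + (-20)^2) = 20.6155
theta = atan2(-20, -5) = 255.9638 deg
z = 14

r = 20.6155, theta = 255.9638 deg, z = 14


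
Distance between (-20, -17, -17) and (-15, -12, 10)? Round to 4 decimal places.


d = sqrt((-15--20)^2 + (-12--17)^2 + (10--17)^2) = 27.9106

27.9106


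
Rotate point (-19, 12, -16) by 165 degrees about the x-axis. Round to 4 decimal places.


x' = -19
y' = 12*cos(165) - -16*sin(165) = -7.45
z' = 12*sin(165) + -16*cos(165) = 18.5606

(-19, -7.45, 18.5606)


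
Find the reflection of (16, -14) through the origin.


Reflection through origin: (x, y) -> (-x, -y)
(16, -14) -> (-16, 14)

(-16, 14)


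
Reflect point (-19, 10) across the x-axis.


Reflection across x-axis: (x, y) -> (x, -y)
(-19, 10) -> (-19, -10)

(-19, -10)


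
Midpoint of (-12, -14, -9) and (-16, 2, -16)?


Midpoint = ((-12+-16)/2, (-14+2)/2, (-9+-16)/2) = (-14, -6, -12.5)

(-14, -6, -12.5)


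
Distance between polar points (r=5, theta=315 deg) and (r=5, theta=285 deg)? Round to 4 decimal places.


d = sqrt(r1^2 + r2^2 - 2*r1*r2*cos(t2-t1))
d = sqrt(5^2 + 5^2 - 2*5*5*cos(285-315)) = 2.5882

2.5882


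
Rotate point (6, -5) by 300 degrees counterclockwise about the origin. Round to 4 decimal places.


x' = 6*cos(300) - -5*sin(300) = -1.3301
y' = 6*sin(300) + -5*cos(300) = -7.6962

(-1.3301, -7.6962)


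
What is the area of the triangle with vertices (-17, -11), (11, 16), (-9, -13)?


Area = |x1(y2-y3) + x2(y3-y1) + x3(y1-y2)| / 2
= |-17*(16--13) + 11*(-13--11) + -9*(-11-16)| / 2
= 136

136


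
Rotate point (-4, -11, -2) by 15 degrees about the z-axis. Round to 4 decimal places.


x' = -4*cos(15) - -11*sin(15) = -1.0167
y' = -4*sin(15) + -11*cos(15) = -11.6605
z' = -2

(-1.0167, -11.6605, -2)


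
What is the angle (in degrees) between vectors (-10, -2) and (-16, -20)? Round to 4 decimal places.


dot = -10*-16 + -2*-20 = 200
|u| = 10.198, |v| = 25.6125
cos(angle) = 0.7657
angle = 40.0303 degrees

40.0303 degrees


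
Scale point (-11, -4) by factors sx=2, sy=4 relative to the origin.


Scaling: (x*sx, y*sy) = (-11*2, -4*4) = (-22, -16)

(-22, -16)


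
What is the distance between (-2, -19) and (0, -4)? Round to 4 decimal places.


d = sqrt((0--2)^2 + (-4--19)^2) = 15.1327

15.1327


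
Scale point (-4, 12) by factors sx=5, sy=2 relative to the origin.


Scaling: (x*sx, y*sy) = (-4*5, 12*2) = (-20, 24)

(-20, 24)


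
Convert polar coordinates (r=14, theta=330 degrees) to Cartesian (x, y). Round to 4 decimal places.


x = 14 * cos(330) = 12.1244
y = 14 * sin(330) = -7

(12.1244, -7)


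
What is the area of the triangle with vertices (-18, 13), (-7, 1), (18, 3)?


Area = |x1(y2-y3) + x2(y3-y1) + x3(y1-y2)| / 2
= |-18*(1-3) + -7*(3-13) + 18*(13-1)| / 2
= 161

161


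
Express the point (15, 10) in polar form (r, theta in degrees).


r = sqrt(15^2 + 10^2) = 18.0278
theta = atan2(10, 15) = 33.6901 degrees

r = 18.0278, theta = 33.6901 degrees


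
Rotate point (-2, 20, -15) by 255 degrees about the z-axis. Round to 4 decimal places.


x' = -2*cos(255) - 20*sin(255) = 19.8362
y' = -2*sin(255) + 20*cos(255) = -3.2445
z' = -15

(19.8362, -3.2445, -15)


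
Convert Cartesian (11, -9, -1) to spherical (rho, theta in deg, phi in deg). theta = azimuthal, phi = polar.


rho = sqrt(11^2 + (-9)^2 + (-1)^2) = 14.2478
theta = atan2(-9, 11) = 320.7106 deg
phi = acos(-1/14.2478) = 94.0247 deg

rho = 14.2478, theta = 320.7106 deg, phi = 94.0247 deg


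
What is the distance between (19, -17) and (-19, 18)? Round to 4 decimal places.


d = sqrt((-19-19)^2 + (18--17)^2) = 51.6624

51.6624


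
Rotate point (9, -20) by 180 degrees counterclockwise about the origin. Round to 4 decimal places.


x' = 9*cos(180) - -20*sin(180) = -9
y' = 9*sin(180) + -20*cos(180) = 20

(-9, 20)


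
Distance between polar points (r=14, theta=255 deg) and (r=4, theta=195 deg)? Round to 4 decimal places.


d = sqrt(r1^2 + r2^2 - 2*r1*r2*cos(t2-t1))
d = sqrt(14^2 + 4^2 - 2*14*4*cos(195-255)) = 12.49

12.49


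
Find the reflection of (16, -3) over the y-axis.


Reflection across y-axis: (x, y) -> (-x, y)
(16, -3) -> (-16, -3)

(-16, -3)


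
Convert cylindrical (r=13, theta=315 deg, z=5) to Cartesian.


x = 13 * cos(315) = 9.1924
y = 13 * sin(315) = -9.1924
z = 5

(9.1924, -9.1924, 5)


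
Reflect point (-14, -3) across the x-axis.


Reflection across x-axis: (x, y) -> (x, -y)
(-14, -3) -> (-14, 3)

(-14, 3)


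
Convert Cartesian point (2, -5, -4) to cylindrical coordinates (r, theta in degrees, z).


r = sqrt(2^2 + (-5)^2) = 5.3852
theta = atan2(-5, 2) = 291.8014 deg
z = -4

r = 5.3852, theta = 291.8014 deg, z = -4


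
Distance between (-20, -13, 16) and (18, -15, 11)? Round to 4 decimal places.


d = sqrt((18--20)^2 + (-15--13)^2 + (11-16)^2) = 38.3797

38.3797


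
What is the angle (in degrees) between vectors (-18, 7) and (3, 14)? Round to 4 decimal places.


dot = -18*3 + 7*14 = 44
|u| = 19.3132, |v| = 14.3178
cos(angle) = 0.1591
angle = 80.8443 degrees

80.8443 degrees


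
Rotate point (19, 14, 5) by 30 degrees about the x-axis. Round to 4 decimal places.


x' = 19
y' = 14*cos(30) - 5*sin(30) = 9.6244
z' = 14*sin(30) + 5*cos(30) = 11.3301

(19, 9.6244, 11.3301)


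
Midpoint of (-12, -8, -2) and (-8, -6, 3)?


Midpoint = ((-12+-8)/2, (-8+-6)/2, (-2+3)/2) = (-10, -7, 0.5)

(-10, -7, 0.5)


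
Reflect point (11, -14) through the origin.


Reflection through origin: (x, y) -> (-x, -y)
(11, -14) -> (-11, 14)

(-11, 14)


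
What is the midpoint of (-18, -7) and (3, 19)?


Midpoint = ((-18+3)/2, (-7+19)/2) = (-7.5, 6)

(-7.5, 6)


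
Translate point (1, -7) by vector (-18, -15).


Translation: (x+dx, y+dy) = (1+-18, -7+-15) = (-17, -22)

(-17, -22)


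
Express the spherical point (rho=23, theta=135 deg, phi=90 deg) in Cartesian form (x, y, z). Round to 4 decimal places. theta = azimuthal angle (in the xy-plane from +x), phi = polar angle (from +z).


x = 23 * sin(90) * cos(135) = -16.2635
y = 23 * sin(90) * sin(135) = 16.2635
z = 23 * cos(90) = 0

(-16.2635, 16.2635, 0)


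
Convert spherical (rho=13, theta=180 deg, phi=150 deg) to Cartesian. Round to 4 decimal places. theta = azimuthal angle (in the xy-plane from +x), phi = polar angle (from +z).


x = 13 * sin(150) * cos(180) = -6.5
y = 13 * sin(150) * sin(180) = 0
z = 13 * cos(150) = -11.2583

(-6.5, 0, -11.2583)


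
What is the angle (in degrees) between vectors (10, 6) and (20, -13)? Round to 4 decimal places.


dot = 10*20 + 6*-13 = 122
|u| = 11.6619, |v| = 23.8537
cos(angle) = 0.4386
angle = 63.9876 degrees

63.9876 degrees


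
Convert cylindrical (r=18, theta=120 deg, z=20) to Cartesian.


x = 18 * cos(120) = -9
y = 18 * sin(120) = 15.5885
z = 20

(-9, 15.5885, 20)


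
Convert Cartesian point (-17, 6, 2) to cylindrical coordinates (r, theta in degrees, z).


r = sqrt((-17)^2 + 6^2) = 18.0278
theta = atan2(6, -17) = 160.56 deg
z = 2

r = 18.0278, theta = 160.56 deg, z = 2


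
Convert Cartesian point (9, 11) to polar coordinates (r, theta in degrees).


r = sqrt(9^2 + 11^2) = 14.2127
theta = atan2(11, 9) = 50.7106 degrees

r = 14.2127, theta = 50.7106 degrees


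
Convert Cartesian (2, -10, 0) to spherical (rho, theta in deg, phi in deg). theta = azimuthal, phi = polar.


rho = sqrt(2^2 + (-10)^2 + 0^2) = 10.198
theta = atan2(-10, 2) = 281.3099 deg
phi = acos(0/10.198) = 90 deg

rho = 10.198, theta = 281.3099 deg, phi = 90 deg


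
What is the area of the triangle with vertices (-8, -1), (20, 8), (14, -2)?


Area = |x1(y2-y3) + x2(y3-y1) + x3(y1-y2)| / 2
= |-8*(8--2) + 20*(-2--1) + 14*(-1-8)| / 2
= 113

113


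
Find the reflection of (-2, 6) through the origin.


Reflection through origin: (x, y) -> (-x, -y)
(-2, 6) -> (2, -6)

(2, -6)


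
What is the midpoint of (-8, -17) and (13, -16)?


Midpoint = ((-8+13)/2, (-17+-16)/2) = (2.5, -16.5)

(2.5, -16.5)


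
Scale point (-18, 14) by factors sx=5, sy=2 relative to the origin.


Scaling: (x*sx, y*sy) = (-18*5, 14*2) = (-90, 28)

(-90, 28)


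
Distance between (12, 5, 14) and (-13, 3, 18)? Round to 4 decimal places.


d = sqrt((-13-12)^2 + (3-5)^2 + (18-14)^2) = 25.3969

25.3969


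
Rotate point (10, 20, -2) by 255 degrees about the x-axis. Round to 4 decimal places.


x' = 10
y' = 20*cos(255) - -2*sin(255) = -7.1082
z' = 20*sin(255) + -2*cos(255) = -18.8009

(10, -7.1082, -18.8009)


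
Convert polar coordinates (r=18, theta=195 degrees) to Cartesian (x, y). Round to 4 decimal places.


x = 18 * cos(195) = -17.3867
y = 18 * sin(195) = -4.6587

(-17.3867, -4.6587)


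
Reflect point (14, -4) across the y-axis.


Reflection across y-axis: (x, y) -> (-x, y)
(14, -4) -> (-14, -4)

(-14, -4)


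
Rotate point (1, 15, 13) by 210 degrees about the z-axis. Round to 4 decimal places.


x' = 1*cos(210) - 15*sin(210) = 6.634
y' = 1*sin(210) + 15*cos(210) = -13.4904
z' = 13

(6.634, -13.4904, 13)


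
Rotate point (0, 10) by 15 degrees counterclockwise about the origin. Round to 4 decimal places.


x' = 0*cos(15) - 10*sin(15) = -2.5882
y' = 0*sin(15) + 10*cos(15) = 9.6593

(-2.5882, 9.6593)


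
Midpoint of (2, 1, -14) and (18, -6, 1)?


Midpoint = ((2+18)/2, (1+-6)/2, (-14+1)/2) = (10, -2.5, -6.5)

(10, -2.5, -6.5)


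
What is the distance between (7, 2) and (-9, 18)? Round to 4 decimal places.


d = sqrt((-9-7)^2 + (18-2)^2) = 22.6274

22.6274


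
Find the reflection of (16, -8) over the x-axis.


Reflection across x-axis: (x, y) -> (x, -y)
(16, -8) -> (16, 8)

(16, 8)


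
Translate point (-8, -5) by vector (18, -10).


Translation: (x+dx, y+dy) = (-8+18, -5+-10) = (10, -15)

(10, -15)


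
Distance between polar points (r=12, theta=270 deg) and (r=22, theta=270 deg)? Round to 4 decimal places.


d = sqrt(r1^2 + r2^2 - 2*r1*r2*cos(t2-t1))
d = sqrt(12^2 + 22^2 - 2*12*22*cos(270-270)) = 10

10


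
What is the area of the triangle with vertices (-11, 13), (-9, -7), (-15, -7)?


Area = |x1(y2-y3) + x2(y3-y1) + x3(y1-y2)| / 2
= |-11*(-7--7) + -9*(-7-13) + -15*(13--7)| / 2
= 60

60


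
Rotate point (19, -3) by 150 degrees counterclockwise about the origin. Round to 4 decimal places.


x' = 19*cos(150) - -3*sin(150) = -14.9545
y' = 19*sin(150) + -3*cos(150) = 12.0981

(-14.9545, 12.0981)


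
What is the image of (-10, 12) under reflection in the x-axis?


Reflection across x-axis: (x, y) -> (x, -y)
(-10, 12) -> (-10, -12)

(-10, -12)


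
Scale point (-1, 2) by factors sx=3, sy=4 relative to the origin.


Scaling: (x*sx, y*sy) = (-1*3, 2*4) = (-3, 8)

(-3, 8)


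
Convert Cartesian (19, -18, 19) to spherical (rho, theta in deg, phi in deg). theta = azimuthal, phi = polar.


rho = sqrt(19^2 + (-18)^2 + 19^2) = 32.3419
theta = atan2(-18, 19) = 316.5482 deg
phi = acos(19/32.3419) = 54.0221 deg

rho = 32.3419, theta = 316.5482 deg, phi = 54.0221 deg


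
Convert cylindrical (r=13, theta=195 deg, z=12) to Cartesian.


x = 13 * cos(195) = -12.557
y = 13 * sin(195) = -3.3646
z = 12

(-12.557, -3.3646, 12)


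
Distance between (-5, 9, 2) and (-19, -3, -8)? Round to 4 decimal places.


d = sqrt((-19--5)^2 + (-3-9)^2 + (-8-2)^2) = 20.9762

20.9762


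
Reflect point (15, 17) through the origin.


Reflection through origin: (x, y) -> (-x, -y)
(15, 17) -> (-15, -17)

(-15, -17)


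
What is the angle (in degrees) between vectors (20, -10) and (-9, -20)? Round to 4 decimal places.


dot = 20*-9 + -10*-20 = 20
|u| = 22.3607, |v| = 21.9317
cos(angle) = 0.0408
angle = 87.6627 degrees

87.6627 degrees


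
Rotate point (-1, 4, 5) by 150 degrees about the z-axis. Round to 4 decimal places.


x' = -1*cos(150) - 4*sin(150) = -1.134
y' = -1*sin(150) + 4*cos(150) = -3.9641
z' = 5

(-1.134, -3.9641, 5)


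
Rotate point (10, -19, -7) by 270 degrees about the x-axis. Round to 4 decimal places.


x' = 10
y' = -19*cos(270) - -7*sin(270) = -7
z' = -19*sin(270) + -7*cos(270) = 19

(10, -7, 19)


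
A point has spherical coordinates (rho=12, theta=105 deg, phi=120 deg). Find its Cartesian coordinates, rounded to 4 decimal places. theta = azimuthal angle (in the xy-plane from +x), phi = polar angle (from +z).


x = 12 * sin(120) * cos(105) = -2.6897
y = 12 * sin(120) * sin(105) = 10.0382
z = 12 * cos(120) = -6

(-2.6897, 10.0382, -6)


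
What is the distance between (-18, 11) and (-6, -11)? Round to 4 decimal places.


d = sqrt((-6--18)^2 + (-11-11)^2) = 25.0599

25.0599


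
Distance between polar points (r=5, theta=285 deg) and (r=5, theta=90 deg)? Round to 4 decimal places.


d = sqrt(r1^2 + r2^2 - 2*r1*r2*cos(t2-t1))
d = sqrt(5^2 + 5^2 - 2*5*5*cos(90-285)) = 9.9144

9.9144


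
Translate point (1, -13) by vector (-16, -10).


Translation: (x+dx, y+dy) = (1+-16, -13+-10) = (-15, -23)

(-15, -23)


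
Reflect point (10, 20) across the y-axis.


Reflection across y-axis: (x, y) -> (-x, y)
(10, 20) -> (-10, 20)

(-10, 20)


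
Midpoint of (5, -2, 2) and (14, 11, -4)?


Midpoint = ((5+14)/2, (-2+11)/2, (2+-4)/2) = (9.5, 4.5, -1)

(9.5, 4.5, -1)


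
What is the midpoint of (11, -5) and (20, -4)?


Midpoint = ((11+20)/2, (-5+-4)/2) = (15.5, -4.5)

(15.5, -4.5)


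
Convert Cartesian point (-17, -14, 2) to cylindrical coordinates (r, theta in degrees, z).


r = sqrt((-17)^2 + (-14)^2) = 22.0227
theta = atan2(-14, -17) = 219.4725 deg
z = 2

r = 22.0227, theta = 219.4725 deg, z = 2


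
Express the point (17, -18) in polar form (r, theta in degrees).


r = sqrt(17^2 + (-18)^2) = 24.7588
theta = atan2(-18, 17) = 313.3634 degrees

r = 24.7588, theta = 313.3634 degrees


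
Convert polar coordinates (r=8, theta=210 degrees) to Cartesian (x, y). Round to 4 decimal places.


x = 8 * cos(210) = -6.9282
y = 8 * sin(210) = -4

(-6.9282, -4)


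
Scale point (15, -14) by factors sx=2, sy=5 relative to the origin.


Scaling: (x*sx, y*sy) = (15*2, -14*5) = (30, -70)

(30, -70)


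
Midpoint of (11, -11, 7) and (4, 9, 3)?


Midpoint = ((11+4)/2, (-11+9)/2, (7+3)/2) = (7.5, -1, 5)

(7.5, -1, 5)


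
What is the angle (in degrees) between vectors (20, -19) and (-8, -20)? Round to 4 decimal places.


dot = 20*-8 + -19*-20 = 220
|u| = 27.5862, |v| = 21.5407
cos(angle) = 0.3702
angle = 68.2702 degrees

68.2702 degrees


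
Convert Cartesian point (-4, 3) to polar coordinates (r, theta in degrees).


r = sqrt((-4)^2 + 3^2) = 5
theta = atan2(3, -4) = 143.1301 degrees

r = 5, theta = 143.1301 degrees


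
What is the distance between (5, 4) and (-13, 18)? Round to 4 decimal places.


d = sqrt((-13-5)^2 + (18-4)^2) = 22.8035

22.8035


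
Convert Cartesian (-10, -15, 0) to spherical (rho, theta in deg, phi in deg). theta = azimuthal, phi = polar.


rho = sqrt((-10)^2 + (-15)^2 + 0^2) = 18.0278
theta = atan2(-15, -10) = 236.3099 deg
phi = acos(0/18.0278) = 90 deg

rho = 18.0278, theta = 236.3099 deg, phi = 90 deg


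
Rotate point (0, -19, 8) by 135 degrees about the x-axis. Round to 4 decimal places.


x' = 0
y' = -19*cos(135) - 8*sin(135) = 7.7782
z' = -19*sin(135) + 8*cos(135) = -19.0919

(0, 7.7782, -19.0919)


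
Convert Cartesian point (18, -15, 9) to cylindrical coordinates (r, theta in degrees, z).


r = sqrt(18^2 + (-15)^2) = 23.4307
theta = atan2(-15, 18) = 320.1944 deg
z = 9

r = 23.4307, theta = 320.1944 deg, z = 9


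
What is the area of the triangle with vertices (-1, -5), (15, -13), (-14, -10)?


Area = |x1(y2-y3) + x2(y3-y1) + x3(y1-y2)| / 2
= |-1*(-13--10) + 15*(-10--5) + -14*(-5--13)| / 2
= 92

92


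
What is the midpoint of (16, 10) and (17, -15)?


Midpoint = ((16+17)/2, (10+-15)/2) = (16.5, -2.5)

(16.5, -2.5)


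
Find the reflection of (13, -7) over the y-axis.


Reflection across y-axis: (x, y) -> (-x, y)
(13, -7) -> (-13, -7)

(-13, -7)


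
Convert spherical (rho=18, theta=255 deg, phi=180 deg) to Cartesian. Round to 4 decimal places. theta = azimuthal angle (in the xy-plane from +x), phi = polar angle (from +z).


x = 18 * sin(180) * cos(255) = 0
y = 18 * sin(180) * sin(255) = 0
z = 18 * cos(180) = -18

(0, 0, -18)


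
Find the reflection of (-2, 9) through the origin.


Reflection through origin: (x, y) -> (-x, -y)
(-2, 9) -> (2, -9)

(2, -9)


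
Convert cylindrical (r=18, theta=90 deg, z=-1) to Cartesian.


x = 18 * cos(90) = 0
y = 18 * sin(90) = 18
z = -1

(0, 18, -1)


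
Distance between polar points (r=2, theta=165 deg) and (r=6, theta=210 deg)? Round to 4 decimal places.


d = sqrt(r1^2 + r2^2 - 2*r1*r2*cos(t2-t1))
d = sqrt(2^2 + 6^2 - 2*2*6*cos(210-165)) = 4.7989

4.7989


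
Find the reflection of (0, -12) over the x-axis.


Reflection across x-axis: (x, y) -> (x, -y)
(0, -12) -> (0, 12)

(0, 12)


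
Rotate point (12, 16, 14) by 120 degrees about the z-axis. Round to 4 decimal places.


x' = 12*cos(120) - 16*sin(120) = -19.8564
y' = 12*sin(120) + 16*cos(120) = 2.3923
z' = 14

(-19.8564, 2.3923, 14)


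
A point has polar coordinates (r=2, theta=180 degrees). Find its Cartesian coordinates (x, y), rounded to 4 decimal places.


x = 2 * cos(180) = -2
y = 2 * sin(180) = 0

(-2, 0)


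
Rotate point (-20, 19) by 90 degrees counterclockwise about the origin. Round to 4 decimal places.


x' = -20*cos(90) - 19*sin(90) = -19
y' = -20*sin(90) + 19*cos(90) = -20

(-19, -20)


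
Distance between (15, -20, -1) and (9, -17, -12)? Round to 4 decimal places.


d = sqrt((9-15)^2 + (-17--20)^2 + (-12--1)^2) = 12.8841

12.8841


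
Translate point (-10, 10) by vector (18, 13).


Translation: (x+dx, y+dy) = (-10+18, 10+13) = (8, 23)

(8, 23)


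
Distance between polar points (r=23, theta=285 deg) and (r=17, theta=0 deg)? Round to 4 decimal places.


d = sqrt(r1^2 + r2^2 - 2*r1*r2*cos(t2-t1))
d = sqrt(23^2 + 17^2 - 2*23*17*cos(0-285)) = 24.8114

24.8114


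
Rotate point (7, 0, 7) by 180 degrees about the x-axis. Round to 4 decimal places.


x' = 7
y' = 0*cos(180) - 7*sin(180) = 0
z' = 0*sin(180) + 7*cos(180) = -7

(7, 0, -7)


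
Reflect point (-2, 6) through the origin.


Reflection through origin: (x, y) -> (-x, -y)
(-2, 6) -> (2, -6)

(2, -6)


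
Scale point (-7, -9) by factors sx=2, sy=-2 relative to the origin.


Scaling: (x*sx, y*sy) = (-7*2, -9*-2) = (-14, 18)

(-14, 18)


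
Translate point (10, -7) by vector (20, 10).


Translation: (x+dx, y+dy) = (10+20, -7+10) = (30, 3)

(30, 3)


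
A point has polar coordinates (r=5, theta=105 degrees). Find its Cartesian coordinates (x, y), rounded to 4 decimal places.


x = 5 * cos(105) = -1.2941
y = 5 * sin(105) = 4.8296

(-1.2941, 4.8296)


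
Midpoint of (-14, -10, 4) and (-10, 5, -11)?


Midpoint = ((-14+-10)/2, (-10+5)/2, (4+-11)/2) = (-12, -2.5, -3.5)

(-12, -2.5, -3.5)


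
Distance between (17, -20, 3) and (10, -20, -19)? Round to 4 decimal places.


d = sqrt((10-17)^2 + (-20--20)^2 + (-19-3)^2) = 23.0868

23.0868


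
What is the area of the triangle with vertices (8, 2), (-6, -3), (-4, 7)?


Area = |x1(y2-y3) + x2(y3-y1) + x3(y1-y2)| / 2
= |8*(-3-7) + -6*(7-2) + -4*(2--3)| / 2
= 65

65


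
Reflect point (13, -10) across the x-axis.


Reflection across x-axis: (x, y) -> (x, -y)
(13, -10) -> (13, 10)

(13, 10)


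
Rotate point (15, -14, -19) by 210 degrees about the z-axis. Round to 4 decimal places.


x' = 15*cos(210) - -14*sin(210) = -19.9904
y' = 15*sin(210) + -14*cos(210) = 4.6244
z' = -19

(-19.9904, 4.6244, -19)


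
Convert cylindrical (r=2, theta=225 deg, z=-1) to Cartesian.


x = 2 * cos(225) = -1.4142
y = 2 * sin(225) = -1.4142
z = -1

(-1.4142, -1.4142, -1)


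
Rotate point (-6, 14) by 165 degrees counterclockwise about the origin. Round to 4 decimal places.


x' = -6*cos(165) - 14*sin(165) = 2.1721
y' = -6*sin(165) + 14*cos(165) = -15.0759

(2.1721, -15.0759)


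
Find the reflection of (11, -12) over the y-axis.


Reflection across y-axis: (x, y) -> (-x, y)
(11, -12) -> (-11, -12)

(-11, -12)


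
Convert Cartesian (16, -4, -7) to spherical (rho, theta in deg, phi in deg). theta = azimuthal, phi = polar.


rho = sqrt(16^2 + (-4)^2 + (-7)^2) = 17.9165
theta = atan2(-4, 16) = 345.9638 deg
phi = acos(-7/17.9165) = 112.9982 deg

rho = 17.9165, theta = 345.9638 deg, phi = 112.9982 deg


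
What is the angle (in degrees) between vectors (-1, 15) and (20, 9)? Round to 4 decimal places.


dot = -1*20 + 15*9 = 115
|u| = 15.0333, |v| = 21.9317
cos(angle) = 0.3488
angle = 69.5863 degrees

69.5863 degrees


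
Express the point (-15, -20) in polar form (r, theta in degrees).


r = sqrt((-15)^2 + (-20)^2) = 25
theta = atan2(-20, -15) = 233.1301 degrees

r = 25, theta = 233.1301 degrees


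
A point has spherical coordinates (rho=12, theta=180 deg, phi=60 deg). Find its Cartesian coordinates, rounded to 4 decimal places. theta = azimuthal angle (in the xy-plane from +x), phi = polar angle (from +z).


x = 12 * sin(60) * cos(180) = -10.3923
y = 12 * sin(60) * sin(180) = 0
z = 12 * cos(60) = 6

(-10.3923, 0, 6)


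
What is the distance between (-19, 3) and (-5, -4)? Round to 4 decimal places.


d = sqrt((-5--19)^2 + (-4-3)^2) = 15.6525

15.6525


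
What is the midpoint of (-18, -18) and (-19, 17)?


Midpoint = ((-18+-19)/2, (-18+17)/2) = (-18.5, -0.5)

(-18.5, -0.5)


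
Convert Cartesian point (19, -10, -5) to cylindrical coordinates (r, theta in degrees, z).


r = sqrt(19^2 + (-10)^2) = 21.4709
theta = atan2(-10, 19) = 332.2415 deg
z = -5

r = 21.4709, theta = 332.2415 deg, z = -5


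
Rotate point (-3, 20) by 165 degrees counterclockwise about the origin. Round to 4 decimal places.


x' = -3*cos(165) - 20*sin(165) = -2.2786
y' = -3*sin(165) + 20*cos(165) = -20.095

(-2.2786, -20.095)


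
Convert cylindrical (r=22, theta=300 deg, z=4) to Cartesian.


x = 22 * cos(300) = 11
y = 22 * sin(300) = -19.0526
z = 4

(11, -19.0526, 4)


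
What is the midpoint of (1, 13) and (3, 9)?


Midpoint = ((1+3)/2, (13+9)/2) = (2, 11)

(2, 11)


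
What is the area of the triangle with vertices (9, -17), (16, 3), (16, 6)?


Area = |x1(y2-y3) + x2(y3-y1) + x3(y1-y2)| / 2
= |9*(3-6) + 16*(6--17) + 16*(-17-3)| / 2
= 10.5

10.5


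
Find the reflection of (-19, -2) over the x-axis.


Reflection across x-axis: (x, y) -> (x, -y)
(-19, -2) -> (-19, 2)

(-19, 2)


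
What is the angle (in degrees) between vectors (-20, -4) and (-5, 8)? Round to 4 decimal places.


dot = -20*-5 + -4*8 = 68
|u| = 20.3961, |v| = 9.434
cos(angle) = 0.3534
angle = 69.3045 degrees

69.3045 degrees


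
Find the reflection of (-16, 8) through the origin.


Reflection through origin: (x, y) -> (-x, -y)
(-16, 8) -> (16, -8)

(16, -8)


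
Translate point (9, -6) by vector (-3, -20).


Translation: (x+dx, y+dy) = (9+-3, -6+-20) = (6, -26)

(6, -26)


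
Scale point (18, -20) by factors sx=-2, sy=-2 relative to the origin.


Scaling: (x*sx, y*sy) = (18*-2, -20*-2) = (-36, 40)

(-36, 40)


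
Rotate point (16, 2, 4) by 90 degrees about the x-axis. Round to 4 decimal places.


x' = 16
y' = 2*cos(90) - 4*sin(90) = -4
z' = 2*sin(90) + 4*cos(90) = 2

(16, -4, 2)


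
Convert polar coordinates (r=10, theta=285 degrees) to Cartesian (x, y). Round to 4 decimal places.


x = 10 * cos(285) = 2.5882
y = 10 * sin(285) = -9.6593

(2.5882, -9.6593)


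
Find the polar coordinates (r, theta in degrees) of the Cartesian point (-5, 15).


r = sqrt((-5)^2 + 15^2) = 15.8114
theta = atan2(15, -5) = 108.4349 degrees

r = 15.8114, theta = 108.4349 degrees


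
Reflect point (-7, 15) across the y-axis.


Reflection across y-axis: (x, y) -> (-x, y)
(-7, 15) -> (7, 15)

(7, 15)


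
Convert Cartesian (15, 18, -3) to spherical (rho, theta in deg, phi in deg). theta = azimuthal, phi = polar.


rho = sqrt(15^2 + 18^2 + (-3)^2) = 23.622
theta = atan2(18, 15) = 50.1944 deg
phi = acos(-3/23.622) = 97.2963 deg

rho = 23.622, theta = 50.1944 deg, phi = 97.2963 deg


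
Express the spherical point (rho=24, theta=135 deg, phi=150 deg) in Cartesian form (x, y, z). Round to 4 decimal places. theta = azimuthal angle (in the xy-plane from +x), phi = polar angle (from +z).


x = 24 * sin(150) * cos(135) = -8.4853
y = 24 * sin(150) * sin(135) = 8.4853
z = 24 * cos(150) = -20.7846

(-8.4853, 8.4853, -20.7846)


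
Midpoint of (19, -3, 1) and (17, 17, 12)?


Midpoint = ((19+17)/2, (-3+17)/2, (1+12)/2) = (18, 7, 6.5)

(18, 7, 6.5)


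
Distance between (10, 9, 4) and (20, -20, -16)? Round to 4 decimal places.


d = sqrt((20-10)^2 + (-20-9)^2 + (-16-4)^2) = 36.6197

36.6197


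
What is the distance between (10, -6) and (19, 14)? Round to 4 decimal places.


d = sqrt((19-10)^2 + (14--6)^2) = 21.9317

21.9317


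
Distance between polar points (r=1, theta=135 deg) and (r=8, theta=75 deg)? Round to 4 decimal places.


d = sqrt(r1^2 + r2^2 - 2*r1*r2*cos(t2-t1))
d = sqrt(1^2 + 8^2 - 2*1*8*cos(75-135)) = 7.5498

7.5498


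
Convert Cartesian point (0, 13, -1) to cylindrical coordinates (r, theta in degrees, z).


r = sqrt(0^2 + 13^2) = 13
theta = atan2(13, 0) = 90 deg
z = -1

r = 13, theta = 90 deg, z = -1


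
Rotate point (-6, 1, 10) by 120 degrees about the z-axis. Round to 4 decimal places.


x' = -6*cos(120) - 1*sin(120) = 2.134
y' = -6*sin(120) + 1*cos(120) = -5.6962
z' = 10

(2.134, -5.6962, 10)


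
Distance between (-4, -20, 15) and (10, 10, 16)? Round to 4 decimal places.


d = sqrt((10--4)^2 + (10--20)^2 + (16-15)^2) = 33.121

33.121


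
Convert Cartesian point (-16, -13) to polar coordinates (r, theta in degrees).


r = sqrt((-16)^2 + (-13)^2) = 20.6155
theta = atan2(-13, -16) = 219.0939 degrees

r = 20.6155, theta = 219.0939 degrees


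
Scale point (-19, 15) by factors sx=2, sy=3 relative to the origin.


Scaling: (x*sx, y*sy) = (-19*2, 15*3) = (-38, 45)

(-38, 45)


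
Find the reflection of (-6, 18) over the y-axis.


Reflection across y-axis: (x, y) -> (-x, y)
(-6, 18) -> (6, 18)

(6, 18)


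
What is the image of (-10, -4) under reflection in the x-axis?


Reflection across x-axis: (x, y) -> (x, -y)
(-10, -4) -> (-10, 4)

(-10, 4)


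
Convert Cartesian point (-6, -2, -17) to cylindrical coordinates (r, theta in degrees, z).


r = sqrt((-6)^2 + (-2)^2) = 6.3246
theta = atan2(-2, -6) = 198.4349 deg
z = -17

r = 6.3246, theta = 198.4349 deg, z = -17


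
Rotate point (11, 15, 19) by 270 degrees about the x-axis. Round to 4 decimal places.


x' = 11
y' = 15*cos(270) - 19*sin(270) = 19
z' = 15*sin(270) + 19*cos(270) = -15

(11, 19, -15)


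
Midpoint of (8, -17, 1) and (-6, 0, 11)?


Midpoint = ((8+-6)/2, (-17+0)/2, (1+11)/2) = (1, -8.5, 6)

(1, -8.5, 6)


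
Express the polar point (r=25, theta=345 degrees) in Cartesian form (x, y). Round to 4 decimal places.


x = 25 * cos(345) = 24.1481
y = 25 * sin(345) = -6.4705

(24.1481, -6.4705)


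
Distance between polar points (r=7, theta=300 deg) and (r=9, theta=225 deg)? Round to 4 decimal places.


d = sqrt(r1^2 + r2^2 - 2*r1*r2*cos(t2-t1))
d = sqrt(7^2 + 9^2 - 2*7*9*cos(225-300)) = 9.8686

9.8686


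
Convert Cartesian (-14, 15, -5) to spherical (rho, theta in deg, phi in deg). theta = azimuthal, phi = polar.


rho = sqrt((-14)^2 + 15^2 + (-5)^2) = 21.1187
theta = atan2(15, -14) = 133.0251 deg
phi = acos(-5/21.1187) = 103.6952 deg

rho = 21.1187, theta = 133.0251 deg, phi = 103.6952 deg


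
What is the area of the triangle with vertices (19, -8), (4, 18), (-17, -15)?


Area = |x1(y2-y3) + x2(y3-y1) + x3(y1-y2)| / 2
= |19*(18--15) + 4*(-15--8) + -17*(-8-18)| / 2
= 520.5

520.5


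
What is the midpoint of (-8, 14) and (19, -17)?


Midpoint = ((-8+19)/2, (14+-17)/2) = (5.5, -1.5)

(5.5, -1.5)


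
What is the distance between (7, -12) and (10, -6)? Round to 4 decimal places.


d = sqrt((10-7)^2 + (-6--12)^2) = 6.7082

6.7082


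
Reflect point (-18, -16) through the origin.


Reflection through origin: (x, y) -> (-x, -y)
(-18, -16) -> (18, 16)

(18, 16)


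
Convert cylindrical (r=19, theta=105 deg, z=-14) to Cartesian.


x = 19 * cos(105) = -4.9176
y = 19 * sin(105) = 18.3526
z = -14

(-4.9176, 18.3526, -14)


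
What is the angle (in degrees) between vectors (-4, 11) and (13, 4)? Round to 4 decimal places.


dot = -4*13 + 11*4 = -8
|u| = 11.7047, |v| = 13.6015
cos(angle) = -0.0503
angle = 92.8804 degrees

92.8804 degrees
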